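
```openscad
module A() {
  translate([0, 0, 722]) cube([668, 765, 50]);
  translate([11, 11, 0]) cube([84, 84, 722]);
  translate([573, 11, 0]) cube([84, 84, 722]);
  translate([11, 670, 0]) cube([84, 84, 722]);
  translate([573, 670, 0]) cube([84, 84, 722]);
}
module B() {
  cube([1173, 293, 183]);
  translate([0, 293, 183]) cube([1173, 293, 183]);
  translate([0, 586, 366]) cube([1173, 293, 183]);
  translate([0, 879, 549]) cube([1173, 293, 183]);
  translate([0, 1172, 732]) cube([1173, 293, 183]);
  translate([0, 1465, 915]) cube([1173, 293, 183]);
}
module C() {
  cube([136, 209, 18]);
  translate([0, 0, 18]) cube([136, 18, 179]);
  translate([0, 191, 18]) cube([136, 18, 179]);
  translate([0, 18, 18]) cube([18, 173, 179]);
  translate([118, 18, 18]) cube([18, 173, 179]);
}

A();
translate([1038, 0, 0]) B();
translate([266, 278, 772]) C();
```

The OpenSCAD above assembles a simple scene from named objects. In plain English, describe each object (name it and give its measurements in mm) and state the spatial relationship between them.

A is a table: top 668 mm (x) × 765 mm (y), 50 mm thick, upper face at z = 772 mm, on four 84×84 mm square legs, each inset 11 mm from the nearest pair of top edges, running from z = 0 to the bottom of the top.

B is a straight staircase of 6 solid steps. Each step is 1173 mm wide (x), 293 mm deep (y, the going) and 183 mm tall (the rise). The first step rests on the floor; each subsequent step sits one going further in +y and one rise higher in +z, directly behind and above the previous step with no overlap.

C is an open storage box with external size 136×209×197 mm and wall thickness 18 mm (the base is also 18 mm thick). The base covers the whole footprint; the four walls stand on the base, with the y-facing walls full-width and the x-facing walls fitting between their inner faces.

The staircase is on the floor beside the table on its +x side. The open box is on top of the table, centred.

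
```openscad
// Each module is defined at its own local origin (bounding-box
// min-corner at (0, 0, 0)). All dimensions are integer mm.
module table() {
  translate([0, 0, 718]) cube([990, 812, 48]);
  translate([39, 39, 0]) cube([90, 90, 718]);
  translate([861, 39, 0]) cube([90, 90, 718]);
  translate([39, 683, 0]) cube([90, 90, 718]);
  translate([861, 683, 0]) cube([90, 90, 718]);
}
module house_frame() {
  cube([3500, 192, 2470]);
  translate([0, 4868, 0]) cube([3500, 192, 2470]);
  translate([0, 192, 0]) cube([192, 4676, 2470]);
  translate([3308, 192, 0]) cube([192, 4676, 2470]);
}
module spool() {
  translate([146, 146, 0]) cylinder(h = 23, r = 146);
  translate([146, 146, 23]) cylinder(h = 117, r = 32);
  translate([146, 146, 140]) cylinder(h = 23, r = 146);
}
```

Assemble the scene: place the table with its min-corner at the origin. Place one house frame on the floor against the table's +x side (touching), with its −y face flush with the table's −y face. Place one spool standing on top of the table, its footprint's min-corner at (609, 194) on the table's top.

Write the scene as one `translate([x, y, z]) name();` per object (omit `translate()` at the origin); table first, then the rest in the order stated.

table();
translate([990, 0, 0]) house_frame();
translate([609, 194, 766]) spool();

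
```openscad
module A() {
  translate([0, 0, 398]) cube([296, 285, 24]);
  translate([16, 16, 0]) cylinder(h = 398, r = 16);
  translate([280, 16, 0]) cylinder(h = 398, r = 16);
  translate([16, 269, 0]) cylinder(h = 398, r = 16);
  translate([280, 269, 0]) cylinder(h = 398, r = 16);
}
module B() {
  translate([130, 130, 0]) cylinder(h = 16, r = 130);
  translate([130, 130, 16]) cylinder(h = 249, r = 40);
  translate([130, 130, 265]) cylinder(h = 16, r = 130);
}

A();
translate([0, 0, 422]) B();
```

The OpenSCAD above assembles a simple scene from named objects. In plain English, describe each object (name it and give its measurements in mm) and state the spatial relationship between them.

A is a four-legged stool. The seat is a 296×285×24 mm slab whose top surface is at z = 422 mm; four round legs, each 32 mm in diameter, run from the floor (z = 0) to the underside of the seat, each leg's axis is inset half a diameter from the nearest pair of seat edges (so the leg's bounding box is flush with the corner).

B is a spool: two coaxial disc flanges of radius 130 mm and thickness 16 mm, joined by a core cylinder of radius 40 mm and height 249 mm. The lower flange rests on z = 0 and the three cylinders share a vertical axis.

The spool is on top of the stool.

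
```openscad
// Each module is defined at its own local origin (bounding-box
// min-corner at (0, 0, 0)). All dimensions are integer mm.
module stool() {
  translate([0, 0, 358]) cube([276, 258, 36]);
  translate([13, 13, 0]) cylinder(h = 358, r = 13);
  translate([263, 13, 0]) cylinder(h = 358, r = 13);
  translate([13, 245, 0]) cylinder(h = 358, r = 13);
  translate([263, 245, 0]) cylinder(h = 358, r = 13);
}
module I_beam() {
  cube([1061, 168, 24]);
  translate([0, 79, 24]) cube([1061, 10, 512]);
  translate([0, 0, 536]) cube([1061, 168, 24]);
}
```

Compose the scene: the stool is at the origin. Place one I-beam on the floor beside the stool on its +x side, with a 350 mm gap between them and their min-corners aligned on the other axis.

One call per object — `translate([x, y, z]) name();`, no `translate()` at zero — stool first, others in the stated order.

stool();
translate([626, 0, 0]) I_beam();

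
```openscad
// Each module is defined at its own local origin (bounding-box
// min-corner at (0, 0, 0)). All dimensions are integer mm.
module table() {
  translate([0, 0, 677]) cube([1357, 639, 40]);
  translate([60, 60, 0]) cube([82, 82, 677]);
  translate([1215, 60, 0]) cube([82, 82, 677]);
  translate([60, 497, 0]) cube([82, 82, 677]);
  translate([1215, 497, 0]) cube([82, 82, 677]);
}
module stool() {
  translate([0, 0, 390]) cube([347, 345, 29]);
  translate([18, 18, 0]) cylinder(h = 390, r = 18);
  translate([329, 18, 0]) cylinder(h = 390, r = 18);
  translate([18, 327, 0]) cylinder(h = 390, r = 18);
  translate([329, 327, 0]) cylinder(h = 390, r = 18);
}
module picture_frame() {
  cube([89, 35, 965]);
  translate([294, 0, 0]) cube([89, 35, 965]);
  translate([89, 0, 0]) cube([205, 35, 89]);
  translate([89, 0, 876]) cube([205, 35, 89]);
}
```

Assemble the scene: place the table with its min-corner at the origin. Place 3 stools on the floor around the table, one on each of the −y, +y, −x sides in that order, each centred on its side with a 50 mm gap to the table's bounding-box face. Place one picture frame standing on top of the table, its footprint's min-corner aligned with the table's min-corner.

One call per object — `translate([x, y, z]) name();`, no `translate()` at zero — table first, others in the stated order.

table();
translate([505, -395, 0]) stool();
translate([505, 689, 0]) stool();
translate([-397, 147, 0]) stool();
translate([0, 0, 717]) picture_frame();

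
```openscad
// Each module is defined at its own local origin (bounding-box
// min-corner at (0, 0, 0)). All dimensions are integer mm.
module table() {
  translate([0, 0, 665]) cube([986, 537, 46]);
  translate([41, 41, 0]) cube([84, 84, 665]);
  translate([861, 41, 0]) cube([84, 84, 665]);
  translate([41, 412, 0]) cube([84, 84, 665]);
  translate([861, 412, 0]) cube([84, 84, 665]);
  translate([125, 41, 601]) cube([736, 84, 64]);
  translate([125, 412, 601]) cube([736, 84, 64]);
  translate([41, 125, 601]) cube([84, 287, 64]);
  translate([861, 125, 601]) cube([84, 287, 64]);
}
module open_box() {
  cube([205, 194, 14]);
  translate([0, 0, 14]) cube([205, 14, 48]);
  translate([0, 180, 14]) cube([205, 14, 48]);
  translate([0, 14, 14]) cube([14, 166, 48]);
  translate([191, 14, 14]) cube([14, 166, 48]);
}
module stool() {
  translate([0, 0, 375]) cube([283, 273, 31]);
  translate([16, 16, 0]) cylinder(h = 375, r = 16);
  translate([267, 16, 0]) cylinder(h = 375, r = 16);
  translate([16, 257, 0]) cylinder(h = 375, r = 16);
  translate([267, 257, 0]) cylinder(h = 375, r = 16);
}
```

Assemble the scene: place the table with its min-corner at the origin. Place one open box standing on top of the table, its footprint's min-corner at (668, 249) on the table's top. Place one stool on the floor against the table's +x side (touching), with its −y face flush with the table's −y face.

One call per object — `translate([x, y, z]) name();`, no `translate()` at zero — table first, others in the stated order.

table();
translate([668, 249, 711]) open_box();
translate([986, 0, 0]) stool();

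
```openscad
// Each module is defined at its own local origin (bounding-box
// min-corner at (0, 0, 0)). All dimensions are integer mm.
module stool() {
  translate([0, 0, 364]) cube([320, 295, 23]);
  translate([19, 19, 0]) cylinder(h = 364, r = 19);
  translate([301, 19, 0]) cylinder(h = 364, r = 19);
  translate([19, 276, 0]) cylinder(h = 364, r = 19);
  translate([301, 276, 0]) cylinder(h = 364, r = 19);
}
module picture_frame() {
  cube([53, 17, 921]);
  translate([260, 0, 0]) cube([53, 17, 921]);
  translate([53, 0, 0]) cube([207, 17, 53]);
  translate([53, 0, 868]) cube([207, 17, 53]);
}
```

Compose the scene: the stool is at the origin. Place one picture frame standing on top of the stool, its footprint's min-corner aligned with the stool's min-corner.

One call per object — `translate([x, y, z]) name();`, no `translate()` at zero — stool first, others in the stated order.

stool();
translate([0, 0, 387]) picture_frame();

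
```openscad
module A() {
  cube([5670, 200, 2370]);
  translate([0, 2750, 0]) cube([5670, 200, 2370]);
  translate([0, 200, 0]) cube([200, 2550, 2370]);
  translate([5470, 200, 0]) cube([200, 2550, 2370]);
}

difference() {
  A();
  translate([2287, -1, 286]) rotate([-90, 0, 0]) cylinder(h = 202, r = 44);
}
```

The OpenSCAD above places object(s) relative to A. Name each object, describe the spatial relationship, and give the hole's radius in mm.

A is a house frame. The house frame has a circular hole through its front wall. The hole's radius is 44 mm.

The subtracted cylinder has r = 44 mm.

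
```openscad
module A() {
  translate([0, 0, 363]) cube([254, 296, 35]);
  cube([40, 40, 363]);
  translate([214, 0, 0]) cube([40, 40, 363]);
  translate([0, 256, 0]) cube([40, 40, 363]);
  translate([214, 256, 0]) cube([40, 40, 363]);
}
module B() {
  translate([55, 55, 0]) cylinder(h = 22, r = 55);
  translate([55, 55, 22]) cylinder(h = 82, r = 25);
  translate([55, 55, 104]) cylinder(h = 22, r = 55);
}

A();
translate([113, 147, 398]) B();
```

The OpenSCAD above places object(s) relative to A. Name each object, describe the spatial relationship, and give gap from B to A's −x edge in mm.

The spool's min-x is at 113; the stool's min-x is 0; gap = 113 mm.

A is a stool. B is a spool. The spool is on top of the stool. The gap from the spool to the stool's −x edge is 113 mm.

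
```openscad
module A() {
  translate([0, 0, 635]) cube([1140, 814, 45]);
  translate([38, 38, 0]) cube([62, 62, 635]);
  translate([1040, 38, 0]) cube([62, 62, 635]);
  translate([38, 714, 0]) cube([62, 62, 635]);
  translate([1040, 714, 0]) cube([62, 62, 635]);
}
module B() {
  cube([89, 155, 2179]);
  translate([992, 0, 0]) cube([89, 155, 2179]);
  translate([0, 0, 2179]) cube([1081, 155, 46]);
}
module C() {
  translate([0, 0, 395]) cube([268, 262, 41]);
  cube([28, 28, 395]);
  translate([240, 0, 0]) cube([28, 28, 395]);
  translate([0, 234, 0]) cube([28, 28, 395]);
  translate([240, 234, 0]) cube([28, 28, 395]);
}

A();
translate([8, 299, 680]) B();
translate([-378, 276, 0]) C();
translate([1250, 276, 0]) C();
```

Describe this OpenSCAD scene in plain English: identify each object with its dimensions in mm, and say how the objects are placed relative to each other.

A is a table: top 1140 mm (x) × 814 mm (y), 45 mm thick, upper face at z = 680 mm, on four 62×62 mm square legs, each inset 38 mm from the nearest pair of top edges, running from z = 0 to the bottom of the top.

B is a door frame. The clear opening is 903 mm wide and 2179 mm high. Two 89 mm wide jambs, 155 mm deep, stand either side of the opening from the floor to the top of the opening. A 46 mm thick head sits across the top of both jambs, spanning the full outside width of the frame.

C is a four-legged stool. The seat is a 268×262×41 mm slab whose top surface is at z = 436 mm; four square legs, each 28×28 mm in cross-section, run from the floor (z = 0) to the underside of the seat, each flush with a corner of the seat.

The door frame is on top of the table. Two stools sit around the table at the −x, +x sides.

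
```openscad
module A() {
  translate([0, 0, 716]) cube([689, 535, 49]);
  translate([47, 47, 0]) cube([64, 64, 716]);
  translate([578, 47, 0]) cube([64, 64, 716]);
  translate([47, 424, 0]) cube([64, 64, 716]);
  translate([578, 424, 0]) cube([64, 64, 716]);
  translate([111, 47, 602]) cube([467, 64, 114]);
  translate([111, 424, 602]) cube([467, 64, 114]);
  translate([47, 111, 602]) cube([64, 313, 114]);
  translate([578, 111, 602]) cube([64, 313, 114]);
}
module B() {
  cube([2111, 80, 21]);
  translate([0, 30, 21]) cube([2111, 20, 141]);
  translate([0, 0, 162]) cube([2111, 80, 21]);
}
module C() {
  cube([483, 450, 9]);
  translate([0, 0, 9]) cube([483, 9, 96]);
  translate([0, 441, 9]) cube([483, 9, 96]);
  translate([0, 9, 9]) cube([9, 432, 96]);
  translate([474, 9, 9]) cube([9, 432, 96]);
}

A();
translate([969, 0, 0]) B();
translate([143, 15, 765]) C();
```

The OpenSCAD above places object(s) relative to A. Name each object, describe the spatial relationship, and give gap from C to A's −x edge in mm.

The open box's min-x is at 143; the table's min-x is 0; gap = 143 mm.

A is a table. B is an I-beam. C is an open box. The I-beam is on the floor beside the table on its +x side. The open box is on top of the table. The gap from the open box to the table's −x edge is 143 mm.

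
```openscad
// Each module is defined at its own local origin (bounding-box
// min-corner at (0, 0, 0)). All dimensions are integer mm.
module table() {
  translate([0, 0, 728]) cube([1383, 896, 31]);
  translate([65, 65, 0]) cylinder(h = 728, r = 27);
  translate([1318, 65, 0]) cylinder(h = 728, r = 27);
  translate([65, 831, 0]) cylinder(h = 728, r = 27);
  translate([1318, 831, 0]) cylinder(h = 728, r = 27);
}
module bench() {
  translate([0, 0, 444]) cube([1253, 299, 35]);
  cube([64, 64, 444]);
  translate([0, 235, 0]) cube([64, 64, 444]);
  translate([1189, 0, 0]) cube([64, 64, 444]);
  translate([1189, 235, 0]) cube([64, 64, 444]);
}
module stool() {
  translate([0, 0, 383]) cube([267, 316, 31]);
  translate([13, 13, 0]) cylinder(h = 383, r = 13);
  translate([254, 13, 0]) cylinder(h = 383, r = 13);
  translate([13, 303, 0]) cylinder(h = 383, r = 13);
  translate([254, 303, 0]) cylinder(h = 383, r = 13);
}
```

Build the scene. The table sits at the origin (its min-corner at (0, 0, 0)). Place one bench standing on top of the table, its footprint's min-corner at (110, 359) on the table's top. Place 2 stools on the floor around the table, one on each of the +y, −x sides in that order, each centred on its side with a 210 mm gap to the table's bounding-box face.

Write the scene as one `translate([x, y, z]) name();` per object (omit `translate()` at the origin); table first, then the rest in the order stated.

table();
translate([110, 359, 759]) bench();
translate([558, 1106, 0]) stool();
translate([-477, 290, 0]) stool();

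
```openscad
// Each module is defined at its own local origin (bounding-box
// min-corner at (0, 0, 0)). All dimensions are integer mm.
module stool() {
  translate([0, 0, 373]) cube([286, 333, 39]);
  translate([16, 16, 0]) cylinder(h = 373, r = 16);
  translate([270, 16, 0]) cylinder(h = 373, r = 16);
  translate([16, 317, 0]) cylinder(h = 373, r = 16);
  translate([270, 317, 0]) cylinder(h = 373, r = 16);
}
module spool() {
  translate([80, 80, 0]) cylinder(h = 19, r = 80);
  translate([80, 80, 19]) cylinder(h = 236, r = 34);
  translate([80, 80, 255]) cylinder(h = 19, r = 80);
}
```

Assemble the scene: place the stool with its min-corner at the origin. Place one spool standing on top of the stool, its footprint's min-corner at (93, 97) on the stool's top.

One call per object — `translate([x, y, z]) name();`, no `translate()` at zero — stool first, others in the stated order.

stool();
translate([93, 97, 412]) spool();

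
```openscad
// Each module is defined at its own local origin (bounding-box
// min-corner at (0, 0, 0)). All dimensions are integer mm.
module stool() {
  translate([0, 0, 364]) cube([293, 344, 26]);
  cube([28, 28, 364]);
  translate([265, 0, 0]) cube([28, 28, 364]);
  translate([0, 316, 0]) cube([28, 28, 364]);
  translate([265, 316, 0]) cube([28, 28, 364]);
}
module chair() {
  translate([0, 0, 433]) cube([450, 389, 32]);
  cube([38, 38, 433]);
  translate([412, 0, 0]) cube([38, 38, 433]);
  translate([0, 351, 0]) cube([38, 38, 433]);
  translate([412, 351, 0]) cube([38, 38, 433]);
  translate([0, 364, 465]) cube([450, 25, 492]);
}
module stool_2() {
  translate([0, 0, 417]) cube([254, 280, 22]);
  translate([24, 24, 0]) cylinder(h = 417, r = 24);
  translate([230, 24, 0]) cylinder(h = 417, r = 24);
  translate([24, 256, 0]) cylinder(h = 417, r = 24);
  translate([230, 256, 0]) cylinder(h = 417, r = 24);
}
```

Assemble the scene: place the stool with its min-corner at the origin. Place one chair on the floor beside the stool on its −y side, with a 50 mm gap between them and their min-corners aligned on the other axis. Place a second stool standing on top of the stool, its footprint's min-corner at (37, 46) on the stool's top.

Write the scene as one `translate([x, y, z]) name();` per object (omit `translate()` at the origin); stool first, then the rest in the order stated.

stool();
translate([0, -439, 0]) chair();
translate([37, 46, 390]) stool_2();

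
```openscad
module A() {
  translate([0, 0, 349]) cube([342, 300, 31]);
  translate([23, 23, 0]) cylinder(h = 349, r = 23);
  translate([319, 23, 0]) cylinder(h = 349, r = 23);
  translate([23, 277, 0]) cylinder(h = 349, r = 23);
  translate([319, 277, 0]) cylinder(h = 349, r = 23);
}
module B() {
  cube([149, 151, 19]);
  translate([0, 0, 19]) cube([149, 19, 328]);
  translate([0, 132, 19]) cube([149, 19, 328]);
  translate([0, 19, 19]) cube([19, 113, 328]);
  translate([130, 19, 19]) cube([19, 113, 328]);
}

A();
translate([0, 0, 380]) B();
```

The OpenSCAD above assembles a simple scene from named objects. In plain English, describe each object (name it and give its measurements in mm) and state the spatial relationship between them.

A is a four-legged stool. The seat is 342×300 mm, 31 mm thick, top at z = 380 mm. It stands on four round legs, each 46 mm in diameter, from z = 0 to the seat underside, each leg's axis is inset half a diameter from the nearest pair of seat edges (so the leg's bounding box is flush with the corner).

B is an open storage box with external size 149×151×347 mm and wall thickness 19 mm (the base is also 19 mm thick). The base covers the whole footprint; the four walls stand on the base, with the y-facing walls full-width and the x-facing walls fitting between their inner faces.

The open box is on top of the stool.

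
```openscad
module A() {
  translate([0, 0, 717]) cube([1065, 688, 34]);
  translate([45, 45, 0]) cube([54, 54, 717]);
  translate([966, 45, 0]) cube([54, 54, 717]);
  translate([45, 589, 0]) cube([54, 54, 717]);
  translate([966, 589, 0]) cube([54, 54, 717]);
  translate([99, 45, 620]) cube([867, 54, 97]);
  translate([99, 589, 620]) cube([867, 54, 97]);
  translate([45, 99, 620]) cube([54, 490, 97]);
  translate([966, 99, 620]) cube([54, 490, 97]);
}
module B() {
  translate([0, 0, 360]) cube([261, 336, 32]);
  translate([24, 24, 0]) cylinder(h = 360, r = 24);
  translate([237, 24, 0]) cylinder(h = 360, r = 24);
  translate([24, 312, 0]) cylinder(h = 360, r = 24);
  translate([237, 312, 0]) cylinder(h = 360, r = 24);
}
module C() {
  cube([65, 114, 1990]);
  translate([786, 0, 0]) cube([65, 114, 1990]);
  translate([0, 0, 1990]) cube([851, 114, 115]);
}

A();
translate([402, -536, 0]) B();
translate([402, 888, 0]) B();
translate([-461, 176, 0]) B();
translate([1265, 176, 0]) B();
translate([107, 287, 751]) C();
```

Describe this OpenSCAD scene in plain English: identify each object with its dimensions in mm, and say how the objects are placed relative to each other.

A is a table: top 1065 mm (x) × 688 mm (y), 34 mm thick, upper face at z = 751 mm, on four 54×54 mm square legs, each inset 45 mm from the nearest pair of top edges, running from z = 0 to the bottom of the top. Four apron rails, 54 mm thick and 97 mm tall, run between adjacent legs with their top edges flush with the underside of the top and their outer faces flush with the legs' outer faces.

B is a four-legged stool. The seat is a 261×336×32 mm slab whose top surface is at z = 392 mm; four round legs, each 48 mm in diameter, run from the floor (z = 0) to the underside of the seat, each leg's axis is inset half a diameter from the nearest pair of seat edges (so the leg's bounding box is flush with the corner).

C is a rectangular door frame: two vertical jambs of 65×114 mm section, 1990 mm tall, with a clear opening 721 mm wide between their inner faces. A header 115 mm tall and 114 mm deep lies on top of the jambs and spans the full outside width.

Four stools sit around the table at the −y, +y, −x, +x sides. The door frame is on top of the table, centred.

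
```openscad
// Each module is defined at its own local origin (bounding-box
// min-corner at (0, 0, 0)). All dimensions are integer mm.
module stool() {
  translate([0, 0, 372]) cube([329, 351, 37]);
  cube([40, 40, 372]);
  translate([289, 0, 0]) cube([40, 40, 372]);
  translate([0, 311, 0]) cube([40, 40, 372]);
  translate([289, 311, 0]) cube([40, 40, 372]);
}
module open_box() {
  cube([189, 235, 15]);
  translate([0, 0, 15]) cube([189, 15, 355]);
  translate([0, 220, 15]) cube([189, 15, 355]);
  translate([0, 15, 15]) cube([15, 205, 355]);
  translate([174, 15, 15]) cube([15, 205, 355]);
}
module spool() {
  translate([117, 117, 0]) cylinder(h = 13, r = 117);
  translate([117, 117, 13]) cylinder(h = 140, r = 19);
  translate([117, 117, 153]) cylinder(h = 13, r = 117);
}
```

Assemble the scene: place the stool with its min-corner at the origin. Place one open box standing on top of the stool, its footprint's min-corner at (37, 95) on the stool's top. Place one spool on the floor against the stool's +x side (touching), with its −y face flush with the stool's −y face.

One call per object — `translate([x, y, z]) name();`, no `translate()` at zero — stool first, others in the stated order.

stool();
translate([37, 95, 409]) open_box();
translate([329, 0, 0]) spool();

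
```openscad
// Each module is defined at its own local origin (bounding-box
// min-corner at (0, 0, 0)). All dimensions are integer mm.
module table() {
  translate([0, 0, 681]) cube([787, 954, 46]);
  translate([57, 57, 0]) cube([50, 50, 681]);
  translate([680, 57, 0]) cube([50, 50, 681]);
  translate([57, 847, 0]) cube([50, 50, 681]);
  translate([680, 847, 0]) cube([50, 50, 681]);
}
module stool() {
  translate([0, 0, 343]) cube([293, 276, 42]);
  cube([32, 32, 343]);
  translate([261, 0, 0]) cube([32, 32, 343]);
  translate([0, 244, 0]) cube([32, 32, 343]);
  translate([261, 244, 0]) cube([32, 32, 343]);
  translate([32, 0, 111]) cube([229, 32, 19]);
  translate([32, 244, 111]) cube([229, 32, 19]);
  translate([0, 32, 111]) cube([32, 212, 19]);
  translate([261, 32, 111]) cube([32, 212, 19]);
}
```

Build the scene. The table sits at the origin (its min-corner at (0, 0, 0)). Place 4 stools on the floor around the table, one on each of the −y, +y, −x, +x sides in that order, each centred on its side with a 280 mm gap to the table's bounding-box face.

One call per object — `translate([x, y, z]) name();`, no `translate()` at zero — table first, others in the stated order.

table();
translate([247, -556, 0]) stool();
translate([247, 1234, 0]) stool();
translate([-573, 339, 0]) stool();
translate([1067, 339, 0]) stool();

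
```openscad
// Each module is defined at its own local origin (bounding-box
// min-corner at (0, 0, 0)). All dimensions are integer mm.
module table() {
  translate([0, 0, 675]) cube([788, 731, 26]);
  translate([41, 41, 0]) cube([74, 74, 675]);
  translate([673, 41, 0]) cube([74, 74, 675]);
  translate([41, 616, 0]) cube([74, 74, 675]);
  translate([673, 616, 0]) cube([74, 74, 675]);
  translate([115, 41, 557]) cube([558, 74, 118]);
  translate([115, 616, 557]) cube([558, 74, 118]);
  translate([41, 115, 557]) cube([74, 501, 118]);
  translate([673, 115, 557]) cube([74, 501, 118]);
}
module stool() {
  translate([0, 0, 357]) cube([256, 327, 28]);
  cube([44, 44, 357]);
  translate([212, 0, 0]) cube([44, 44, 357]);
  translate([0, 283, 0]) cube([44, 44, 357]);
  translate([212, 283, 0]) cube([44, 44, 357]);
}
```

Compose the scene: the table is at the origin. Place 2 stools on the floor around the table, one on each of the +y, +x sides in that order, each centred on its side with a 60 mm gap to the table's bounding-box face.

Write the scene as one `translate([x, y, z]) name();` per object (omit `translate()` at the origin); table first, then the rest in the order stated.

table();
translate([266, 791, 0]) stool();
translate([848, 202, 0]) stool();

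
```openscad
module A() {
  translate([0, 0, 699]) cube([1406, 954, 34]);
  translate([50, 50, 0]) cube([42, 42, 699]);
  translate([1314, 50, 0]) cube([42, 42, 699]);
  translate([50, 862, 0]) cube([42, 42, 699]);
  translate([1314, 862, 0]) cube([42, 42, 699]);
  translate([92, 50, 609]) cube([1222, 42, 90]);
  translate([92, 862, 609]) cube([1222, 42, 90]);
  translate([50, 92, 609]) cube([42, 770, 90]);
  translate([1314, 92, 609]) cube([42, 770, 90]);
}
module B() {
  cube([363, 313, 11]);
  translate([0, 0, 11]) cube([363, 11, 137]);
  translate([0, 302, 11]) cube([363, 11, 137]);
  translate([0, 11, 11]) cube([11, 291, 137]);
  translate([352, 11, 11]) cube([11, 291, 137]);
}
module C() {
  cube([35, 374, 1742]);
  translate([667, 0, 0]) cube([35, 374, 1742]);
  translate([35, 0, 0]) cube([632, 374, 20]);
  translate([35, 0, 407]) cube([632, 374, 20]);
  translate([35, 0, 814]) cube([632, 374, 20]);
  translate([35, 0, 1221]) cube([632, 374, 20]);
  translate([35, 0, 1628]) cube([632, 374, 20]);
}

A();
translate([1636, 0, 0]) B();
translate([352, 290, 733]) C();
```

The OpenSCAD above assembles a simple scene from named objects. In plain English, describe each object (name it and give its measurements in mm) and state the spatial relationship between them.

A is a table: top 1406 mm (x) × 954 mm (y), 34 mm thick, upper face at z = 733 mm, on four 42×42 mm square legs, each inset 50 mm from the nearest pair of top edges, running from z = 0 to the bottom of the top. Four apron rails, 42 mm thick and 90 mm tall, run between adjacent legs with their top edges flush with the underside of the top and their outer faces flush with the legs' outer faces.

B is an open-topped rectangular box: outside dimensions 363×313×148 mm, with a uniform wall and base thickness of 11 mm. The base is a full 363×313 slab on the floor; four walls sit on top of the base. The front and back walls (the −y and +y sides) span the full width; the two side walls fit between them.

C is an open bookshelf. Two side panels, each 35 mm thick, 374 mm deep and 1742 mm tall, stand 702 mm apart (outside-to-outside). Between them sit 5 shelves, each 20 mm thick and 374 mm deep, spanning the full gap between the sides. The bottom shelf rests on the floor (its underside at z = 0) and the clear gap between one shelf's top and the next shelf's underside is 387 mm.

The open box is on the floor beside the table on its +x side. The bookshelf is on top of the table, centred.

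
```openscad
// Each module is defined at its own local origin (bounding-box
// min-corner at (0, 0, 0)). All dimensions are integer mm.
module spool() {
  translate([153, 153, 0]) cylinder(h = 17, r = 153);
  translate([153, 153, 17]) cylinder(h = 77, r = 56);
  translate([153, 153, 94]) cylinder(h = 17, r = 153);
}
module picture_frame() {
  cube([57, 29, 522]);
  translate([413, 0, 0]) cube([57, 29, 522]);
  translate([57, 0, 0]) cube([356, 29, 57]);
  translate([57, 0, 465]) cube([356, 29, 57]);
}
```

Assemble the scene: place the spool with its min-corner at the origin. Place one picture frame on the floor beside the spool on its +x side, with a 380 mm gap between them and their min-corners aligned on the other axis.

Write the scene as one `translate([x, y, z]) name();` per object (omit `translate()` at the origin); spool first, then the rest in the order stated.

spool();
translate([686, 0, 0]) picture_frame();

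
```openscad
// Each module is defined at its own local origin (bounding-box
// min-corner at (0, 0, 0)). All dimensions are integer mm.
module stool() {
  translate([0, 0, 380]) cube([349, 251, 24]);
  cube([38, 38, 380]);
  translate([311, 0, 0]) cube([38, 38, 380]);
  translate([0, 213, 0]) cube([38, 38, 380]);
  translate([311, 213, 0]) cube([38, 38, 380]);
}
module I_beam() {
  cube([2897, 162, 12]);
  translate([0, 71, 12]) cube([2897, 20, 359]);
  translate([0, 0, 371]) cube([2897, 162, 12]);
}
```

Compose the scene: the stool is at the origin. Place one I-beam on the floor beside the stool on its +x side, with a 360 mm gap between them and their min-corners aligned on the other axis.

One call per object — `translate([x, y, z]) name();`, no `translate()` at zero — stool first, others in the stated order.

stool();
translate([709, 0, 0]) I_beam();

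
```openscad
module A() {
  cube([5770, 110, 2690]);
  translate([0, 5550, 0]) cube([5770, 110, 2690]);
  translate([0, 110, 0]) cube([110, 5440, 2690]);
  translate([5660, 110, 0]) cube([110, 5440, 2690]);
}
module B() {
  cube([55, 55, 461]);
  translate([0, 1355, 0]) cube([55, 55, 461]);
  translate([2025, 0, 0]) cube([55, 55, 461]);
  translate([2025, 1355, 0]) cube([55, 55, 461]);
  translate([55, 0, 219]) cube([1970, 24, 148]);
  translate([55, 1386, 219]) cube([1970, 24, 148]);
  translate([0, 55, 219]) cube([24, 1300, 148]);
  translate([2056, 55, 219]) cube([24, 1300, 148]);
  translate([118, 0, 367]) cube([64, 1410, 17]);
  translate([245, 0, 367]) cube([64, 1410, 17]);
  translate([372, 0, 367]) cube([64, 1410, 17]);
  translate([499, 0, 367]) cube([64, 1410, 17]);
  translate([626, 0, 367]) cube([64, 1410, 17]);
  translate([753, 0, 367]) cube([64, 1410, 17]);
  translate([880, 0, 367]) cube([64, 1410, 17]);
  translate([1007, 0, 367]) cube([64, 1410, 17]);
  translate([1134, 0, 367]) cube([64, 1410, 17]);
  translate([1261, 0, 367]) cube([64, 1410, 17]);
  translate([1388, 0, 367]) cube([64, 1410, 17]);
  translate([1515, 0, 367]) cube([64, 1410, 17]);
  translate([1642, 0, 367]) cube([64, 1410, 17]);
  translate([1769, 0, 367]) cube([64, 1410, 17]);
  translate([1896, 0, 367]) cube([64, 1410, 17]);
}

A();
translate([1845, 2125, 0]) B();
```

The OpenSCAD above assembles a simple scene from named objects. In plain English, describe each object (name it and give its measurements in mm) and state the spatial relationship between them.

A is a box-shaped house frame (walls only): outside footprint 5770×5660 mm, wall height 2690 mm, wall thickness 110 mm. The two y-facing walls run the full x-width; the two x-facing walls fit between the inner faces of the y-facing walls.

B is a bed frame 2080 mm long (x) by 1410 mm wide (y). Four 55×55 mm corner posts, 461 mm tall, at the corners of the footprint. Four rails of 24 mm thickness and 148 mm height run between adjacent posts with their undersides at z = 219 mm, their outer faces flush with the outside of the frame (the two x-running rails run between the posts' inner faces; the two y-running rails run between the posts' inner faces). 15 slats, each 64 mm wide (x) and 17 mm thick, lie across the top of the two x-running rails, running the full 1410 mm width of the frame in y; the slats are evenly spaced along x between the inner faces of the end posts with equal gaps (rounded down to the nearest mm) at the −x end and between each pair — any rounding remainder accumulates at the +x end.

The bed frame sits inside the house frame, centred.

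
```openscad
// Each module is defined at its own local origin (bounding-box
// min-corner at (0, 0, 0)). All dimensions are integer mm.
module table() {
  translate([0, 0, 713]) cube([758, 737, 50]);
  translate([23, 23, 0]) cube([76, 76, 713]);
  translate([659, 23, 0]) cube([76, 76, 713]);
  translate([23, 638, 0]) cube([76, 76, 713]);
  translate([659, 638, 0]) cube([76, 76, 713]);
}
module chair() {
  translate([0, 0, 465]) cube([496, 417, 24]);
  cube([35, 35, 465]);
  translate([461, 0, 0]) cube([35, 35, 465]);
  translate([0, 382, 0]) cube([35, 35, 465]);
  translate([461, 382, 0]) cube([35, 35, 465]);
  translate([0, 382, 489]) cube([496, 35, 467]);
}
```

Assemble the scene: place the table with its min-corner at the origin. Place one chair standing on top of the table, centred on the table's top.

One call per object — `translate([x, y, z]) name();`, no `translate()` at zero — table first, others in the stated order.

table();
translate([131, 160, 763]) chair();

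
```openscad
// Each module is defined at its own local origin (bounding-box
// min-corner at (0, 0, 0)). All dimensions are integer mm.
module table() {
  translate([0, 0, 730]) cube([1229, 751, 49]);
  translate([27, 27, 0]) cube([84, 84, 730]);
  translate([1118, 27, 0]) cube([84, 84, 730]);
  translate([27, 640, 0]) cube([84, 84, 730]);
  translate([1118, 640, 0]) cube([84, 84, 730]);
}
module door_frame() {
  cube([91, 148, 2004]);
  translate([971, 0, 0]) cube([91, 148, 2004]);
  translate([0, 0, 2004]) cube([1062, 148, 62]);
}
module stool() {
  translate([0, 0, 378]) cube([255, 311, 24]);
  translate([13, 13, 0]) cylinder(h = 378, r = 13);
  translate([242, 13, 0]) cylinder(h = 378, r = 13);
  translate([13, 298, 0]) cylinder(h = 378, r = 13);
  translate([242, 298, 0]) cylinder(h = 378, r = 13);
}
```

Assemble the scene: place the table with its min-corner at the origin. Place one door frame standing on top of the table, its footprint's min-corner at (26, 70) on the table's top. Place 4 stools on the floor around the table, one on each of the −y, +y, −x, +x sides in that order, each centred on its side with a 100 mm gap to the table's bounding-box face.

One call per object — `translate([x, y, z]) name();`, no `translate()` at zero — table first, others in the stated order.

table();
translate([26, 70, 779]) door_frame();
translate([487, -411, 0]) stool();
translate([487, 851, 0]) stool();
translate([-355, 220, 0]) stool();
translate([1329, 220, 0]) stool();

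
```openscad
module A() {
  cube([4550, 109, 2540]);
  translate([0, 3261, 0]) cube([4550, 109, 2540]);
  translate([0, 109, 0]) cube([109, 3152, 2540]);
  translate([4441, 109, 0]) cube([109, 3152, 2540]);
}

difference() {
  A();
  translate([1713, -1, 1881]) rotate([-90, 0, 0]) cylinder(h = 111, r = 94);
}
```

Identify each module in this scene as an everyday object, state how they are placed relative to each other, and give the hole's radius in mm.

A is a house frame. The house frame has a circular hole through its front wall. The hole's radius is 94 mm.

The subtracted cylinder has r = 94 mm.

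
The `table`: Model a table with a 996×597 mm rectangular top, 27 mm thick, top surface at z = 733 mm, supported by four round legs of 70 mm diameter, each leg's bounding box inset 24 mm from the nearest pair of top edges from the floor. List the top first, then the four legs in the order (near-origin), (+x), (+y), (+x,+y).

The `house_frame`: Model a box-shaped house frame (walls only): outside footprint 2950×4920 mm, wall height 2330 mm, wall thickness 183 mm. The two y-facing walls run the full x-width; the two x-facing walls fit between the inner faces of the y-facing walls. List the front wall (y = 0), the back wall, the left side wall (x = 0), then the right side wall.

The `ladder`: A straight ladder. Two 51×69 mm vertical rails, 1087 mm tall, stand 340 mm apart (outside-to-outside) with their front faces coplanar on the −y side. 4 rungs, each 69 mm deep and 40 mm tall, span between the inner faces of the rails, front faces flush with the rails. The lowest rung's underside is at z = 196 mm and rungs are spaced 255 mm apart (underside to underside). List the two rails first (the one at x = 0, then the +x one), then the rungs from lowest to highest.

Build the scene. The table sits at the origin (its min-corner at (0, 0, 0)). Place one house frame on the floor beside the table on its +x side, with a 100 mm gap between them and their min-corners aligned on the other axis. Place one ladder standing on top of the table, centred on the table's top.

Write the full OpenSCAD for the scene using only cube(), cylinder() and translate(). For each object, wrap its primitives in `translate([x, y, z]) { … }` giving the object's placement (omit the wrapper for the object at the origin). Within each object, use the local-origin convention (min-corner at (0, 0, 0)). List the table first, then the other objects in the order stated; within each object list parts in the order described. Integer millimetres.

translate([0, 0, 706]) cube([996, 597, 27]);
translate([59, 59, 0]) cylinder(h = 706, r = 35);
translate([937, 59, 0]) cylinder(h = 706, r = 35);
translate([59, 538, 0]) cylinder(h = 706, r = 35);
translate([937, 538, 0]) cylinder(h = 706, r = 35);
translate([1096, 0, 0]) {
  cube([2950, 183, 2330]);
  translate([0, 4737, 0]) cube([2950, 183, 2330]);
  translate([0, 183, 0]) cube([183, 4554, 2330]);
  translate([2767, 183, 0]) cube([183, 4554, 2330]);
}
translate([328, 264, 733]) {
  cube([51, 69, 1087]);
  translate([289, 0, 0]) cube([51, 69, 1087]);
  translate([51, 0, 196]) cube([238, 69, 40]);
  translate([51, 0, 451]) cube([238, 69, 40]);
  translate([51, 0, 706]) cube([238, 69, 40]);
  translate([51, 0, 961]) cube([238, 69, 40]);
}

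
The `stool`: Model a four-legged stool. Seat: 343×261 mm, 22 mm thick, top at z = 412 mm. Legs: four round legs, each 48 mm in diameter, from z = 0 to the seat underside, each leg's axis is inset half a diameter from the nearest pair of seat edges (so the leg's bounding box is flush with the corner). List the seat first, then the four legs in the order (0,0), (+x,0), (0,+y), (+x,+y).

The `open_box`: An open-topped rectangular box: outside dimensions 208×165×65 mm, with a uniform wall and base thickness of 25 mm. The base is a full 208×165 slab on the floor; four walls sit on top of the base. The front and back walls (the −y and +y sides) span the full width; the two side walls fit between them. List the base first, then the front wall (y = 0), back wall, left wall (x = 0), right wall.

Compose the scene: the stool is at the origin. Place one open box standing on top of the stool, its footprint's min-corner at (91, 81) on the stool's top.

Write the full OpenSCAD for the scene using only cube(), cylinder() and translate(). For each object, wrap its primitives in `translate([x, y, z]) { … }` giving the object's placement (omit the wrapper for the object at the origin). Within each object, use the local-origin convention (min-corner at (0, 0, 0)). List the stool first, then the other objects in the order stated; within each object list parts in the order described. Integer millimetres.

translate([0, 0, 390]) cube([343, 261, 22]);
translate([24, 24, 0]) cylinder(h = 390, r = 24);
translate([319, 24, 0]) cylinder(h = 390, r = 24);
translate([24, 237, 0]) cylinder(h = 390, r = 24);
translate([319, 237, 0]) cylinder(h = 390, r = 24);
translate([91, 81, 412]) {
  cube([208, 165, 25]);
  translate([0, 0, 25]) cube([208, 25, 40]);
  translate([0, 140, 25]) cube([208, 25, 40]);
  translate([0, 25, 25]) cube([25, 115, 40]);
  translate([183, 25, 25]) cube([25, 115, 40]);
}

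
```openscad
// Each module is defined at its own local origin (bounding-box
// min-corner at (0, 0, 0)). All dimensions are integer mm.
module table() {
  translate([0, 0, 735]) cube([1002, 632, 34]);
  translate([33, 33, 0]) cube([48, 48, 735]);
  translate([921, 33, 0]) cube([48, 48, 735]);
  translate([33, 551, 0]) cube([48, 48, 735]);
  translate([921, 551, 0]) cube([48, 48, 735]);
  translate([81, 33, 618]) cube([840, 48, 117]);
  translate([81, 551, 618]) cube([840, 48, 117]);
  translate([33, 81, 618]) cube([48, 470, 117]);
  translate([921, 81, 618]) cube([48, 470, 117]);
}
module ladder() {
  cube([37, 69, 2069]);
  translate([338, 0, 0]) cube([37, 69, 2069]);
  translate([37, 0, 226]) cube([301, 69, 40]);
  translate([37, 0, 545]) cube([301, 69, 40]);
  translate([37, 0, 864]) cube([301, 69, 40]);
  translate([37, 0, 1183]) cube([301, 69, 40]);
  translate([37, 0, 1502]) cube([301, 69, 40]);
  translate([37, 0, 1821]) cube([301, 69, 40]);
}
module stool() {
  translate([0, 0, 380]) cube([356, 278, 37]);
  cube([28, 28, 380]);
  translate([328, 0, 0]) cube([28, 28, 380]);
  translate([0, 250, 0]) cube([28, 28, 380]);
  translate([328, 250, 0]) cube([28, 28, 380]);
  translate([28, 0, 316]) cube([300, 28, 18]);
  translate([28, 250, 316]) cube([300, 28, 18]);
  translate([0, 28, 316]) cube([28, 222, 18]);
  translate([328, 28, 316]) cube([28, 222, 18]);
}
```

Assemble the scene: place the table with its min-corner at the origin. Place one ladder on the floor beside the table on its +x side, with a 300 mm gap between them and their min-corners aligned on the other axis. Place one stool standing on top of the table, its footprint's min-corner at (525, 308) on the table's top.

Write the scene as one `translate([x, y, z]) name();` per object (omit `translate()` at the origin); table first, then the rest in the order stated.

table();
translate([1302, 0, 0]) ladder();
translate([525, 308, 769]) stool();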